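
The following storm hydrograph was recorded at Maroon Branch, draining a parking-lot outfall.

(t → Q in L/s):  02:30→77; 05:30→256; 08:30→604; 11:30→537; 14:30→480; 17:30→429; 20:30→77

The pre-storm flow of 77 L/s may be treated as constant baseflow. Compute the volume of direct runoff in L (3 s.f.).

Direct-runoff ordinates (Q − Q_b): 0.0, 179.0, 527.0, 460.0, 403.0, 352.0, 0.0 L/s.
ΣQ_DR = 1921 L/s.
With Δt = 3 h = 10800 s, V = ΣQ_DR · Δt = 1921 × 10800 = 2.07 × 10^7 L.

V ≈ 2.07 × 10^7 L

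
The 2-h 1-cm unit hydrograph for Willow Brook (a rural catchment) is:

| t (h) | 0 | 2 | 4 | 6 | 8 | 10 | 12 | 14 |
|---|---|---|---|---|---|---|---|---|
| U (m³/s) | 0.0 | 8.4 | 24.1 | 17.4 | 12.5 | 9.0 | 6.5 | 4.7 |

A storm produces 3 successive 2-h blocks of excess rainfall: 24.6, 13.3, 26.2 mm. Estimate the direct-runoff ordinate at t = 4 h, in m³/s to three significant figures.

Q ≈ 70.5 m³/s

By discrete convolution, Q_j = Σ (P_i / 10 mm) · U_{j−i}.
At t = 4 h (j=2): Q = (24.6/10)·24.1 + (13.3/10)·8.4 + (26.2/10)·0.0 = 70.5 m³/s.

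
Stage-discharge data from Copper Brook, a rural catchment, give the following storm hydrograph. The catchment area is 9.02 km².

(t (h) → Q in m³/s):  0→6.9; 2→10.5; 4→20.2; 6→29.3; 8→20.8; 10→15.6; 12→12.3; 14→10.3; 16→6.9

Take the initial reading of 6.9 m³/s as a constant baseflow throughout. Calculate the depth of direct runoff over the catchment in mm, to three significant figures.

Direct runoff: 0.0, 3.6, 13.3, 22.4, 13.9, 8.7, 5.4, 3.4, 0.0 m³/s; ΣQ_DR = 70.70 m³/s.
V = ΣQ_DR · Δt = 70.70 × 7200 s = 5.090 × 10^5 m³.
Over A = 9.02 km², depth = V / A = 56.4 mm.

d ≈ 56.4 mm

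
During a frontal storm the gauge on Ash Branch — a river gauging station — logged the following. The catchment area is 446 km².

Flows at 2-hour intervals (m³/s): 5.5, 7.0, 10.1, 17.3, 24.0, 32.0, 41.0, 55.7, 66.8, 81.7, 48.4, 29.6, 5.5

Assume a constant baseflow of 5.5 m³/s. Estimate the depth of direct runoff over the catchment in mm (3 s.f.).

Direct runoff: 0.0, 1.5, 4.6, 11.8, 18.5, 26.5, 35.5, 50.2, 61.3, 76.2, 42.9, 24.1, 0.0 m³/s; ΣQ_DR = 353.1 m³/s.
V = ΣQ_DR · Δt = 353.1 × 7200 s = 2.542 × 10^6 m³.
Over A = 446 km², depth = V / A = 5.70 mm.

d ≈ 5.70 mm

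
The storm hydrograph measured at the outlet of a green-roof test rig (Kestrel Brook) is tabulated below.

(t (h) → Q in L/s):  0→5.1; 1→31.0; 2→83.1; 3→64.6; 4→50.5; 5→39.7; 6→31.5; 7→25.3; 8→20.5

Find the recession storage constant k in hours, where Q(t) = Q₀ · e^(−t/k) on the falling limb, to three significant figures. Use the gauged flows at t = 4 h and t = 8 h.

On the falling limb, Q drops from 50.5 to 20.5 L/s between t = 4 h and t = 8 h (Δt = 4 h).
k = −Δt / ln(Q₂/Q₁) = −4 / ln(20.5/50.5) = 4.44 h.

k ≈ 4.44 h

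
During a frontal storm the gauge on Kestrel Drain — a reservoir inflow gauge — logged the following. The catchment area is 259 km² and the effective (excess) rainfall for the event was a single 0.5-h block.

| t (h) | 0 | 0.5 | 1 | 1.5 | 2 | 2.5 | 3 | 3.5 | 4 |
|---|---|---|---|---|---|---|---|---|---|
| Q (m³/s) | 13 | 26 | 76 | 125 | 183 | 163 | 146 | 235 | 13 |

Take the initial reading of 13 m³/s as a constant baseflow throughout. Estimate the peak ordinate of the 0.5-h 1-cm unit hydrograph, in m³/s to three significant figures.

Direct runoff: 0.0, 13.0, 63.0, 112.0, 170.0, 150.0, 133.0, 222.0, 0.0 m³/s; ΣQ_DR = 863.0 m³/s, peak = 222.0 m³/s.
Runoff depth d = ΣQ_DR·Δt / A = 863.0 × 1800 / (259 km²) = 5.998 mm.
The 1-cm UH is the DRH scaled by (10 mm)/d, so U_p = 222.0 × 10/5.998 = 370 m³/s.

U_p ≈ 370 m³/s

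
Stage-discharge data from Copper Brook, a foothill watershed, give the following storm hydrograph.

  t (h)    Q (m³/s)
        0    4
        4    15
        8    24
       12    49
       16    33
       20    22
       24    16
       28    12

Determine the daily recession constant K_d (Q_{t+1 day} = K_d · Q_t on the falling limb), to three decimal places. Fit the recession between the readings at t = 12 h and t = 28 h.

Between t = 12 h and t = 28 h the flow falls from 49 to 12 m³/s over 4×4 h = 16 h.
Per-interval ratio K = (12/49)^(1/4) = 0.7035; K_d = K^(24/4) = 0.121.

K_d ≈ 0.121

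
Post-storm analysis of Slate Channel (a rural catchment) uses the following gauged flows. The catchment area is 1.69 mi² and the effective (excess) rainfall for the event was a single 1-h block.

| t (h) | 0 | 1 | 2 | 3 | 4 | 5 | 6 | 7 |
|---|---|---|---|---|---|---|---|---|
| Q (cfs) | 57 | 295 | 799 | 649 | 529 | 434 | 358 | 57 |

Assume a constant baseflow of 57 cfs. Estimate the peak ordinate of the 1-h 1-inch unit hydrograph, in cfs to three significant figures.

Direct runoff: 0.0, 238.0, 742.0, 592.0, 472.0, 377.0, 301.0, 0.0 cfs; ΣQ_DR = 2722 cfs, peak = 742.0 cfs.
Runoff depth d = ΣQ_DR·Δt / A = 2722 × 3600 / (1.69 mi²) = 2.496 in.
The 1-inch UH is the DRH scaled by (1 in)/d, so U_p = 742.0 × 1/2.496 = 297 cfs.

U_p ≈ 297 cfs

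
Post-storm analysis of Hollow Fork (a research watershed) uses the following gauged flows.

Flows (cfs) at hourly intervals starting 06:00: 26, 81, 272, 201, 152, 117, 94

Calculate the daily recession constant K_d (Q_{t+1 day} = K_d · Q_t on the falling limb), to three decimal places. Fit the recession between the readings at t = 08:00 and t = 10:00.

K_d ≈ 0.001

Between t = 08:00 and t = 10:00 the flow falls from 272 to 152 cfs over 2×1 h = 2 h.
Per-interval ratio K = (152/272)^(1/2) = 0.7475; K_d = K^(24/1) = 0.001.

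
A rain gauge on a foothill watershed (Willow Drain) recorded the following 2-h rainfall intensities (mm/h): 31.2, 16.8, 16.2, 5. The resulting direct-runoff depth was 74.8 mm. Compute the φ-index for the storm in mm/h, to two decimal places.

φ ≈ 8.93 mm/h

Only the 3 blocks with intensity above φ contribute runoff: 31.2, 16.8, 16.2 mm/h.
Σ(I−φ)·Δt = d  ⇒  (31.2+16.8+16.2 − 3φ)·2 = 74.8
φ = (64.20 − 74.8/2) / 3 = 8.93 mm/h.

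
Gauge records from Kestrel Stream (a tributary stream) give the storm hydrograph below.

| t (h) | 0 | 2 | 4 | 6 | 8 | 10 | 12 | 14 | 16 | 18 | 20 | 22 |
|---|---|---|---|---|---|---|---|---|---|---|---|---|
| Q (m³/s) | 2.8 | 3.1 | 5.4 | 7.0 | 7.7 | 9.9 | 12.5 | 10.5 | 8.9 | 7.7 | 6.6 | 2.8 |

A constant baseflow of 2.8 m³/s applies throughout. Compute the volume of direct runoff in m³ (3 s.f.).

Direct-runoff ordinates (Q − Q_b): 0.0, 0.3, 2.6, 4.2, 4.9, 7.1, 9.7, 7.7, 6.1, 4.9, 3.8, 0.0 m³/s.
ΣQ_DR = 51.30 m³/s.
With Δt = 2 h = 7200 s, V = ΣQ_DR · Δt = 51.30 × 7200 = 3.69 × 10^5 m³.

V ≈ 3.69 × 10^5 m³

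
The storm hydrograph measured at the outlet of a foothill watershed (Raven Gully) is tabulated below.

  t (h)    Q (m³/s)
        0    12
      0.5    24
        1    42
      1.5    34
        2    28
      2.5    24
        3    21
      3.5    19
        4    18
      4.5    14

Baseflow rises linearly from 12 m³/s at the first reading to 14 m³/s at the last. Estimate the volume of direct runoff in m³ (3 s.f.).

V ≈ 1.91 × 10^5 m³

Direct-runoff ordinates (Q − Q_b): 0.00, 11.78, 29.56, 21.33, 15.11, 10.89, 7.67, 5.44, 4.22, 0.00 m³/s.
ΣQ_DR = 106.0 m³/s.
With Δt = 0.5 h = 1800 s, V = ΣQ_DR · Δt = 106.0 × 1800 = 1.91 × 10^5 m³.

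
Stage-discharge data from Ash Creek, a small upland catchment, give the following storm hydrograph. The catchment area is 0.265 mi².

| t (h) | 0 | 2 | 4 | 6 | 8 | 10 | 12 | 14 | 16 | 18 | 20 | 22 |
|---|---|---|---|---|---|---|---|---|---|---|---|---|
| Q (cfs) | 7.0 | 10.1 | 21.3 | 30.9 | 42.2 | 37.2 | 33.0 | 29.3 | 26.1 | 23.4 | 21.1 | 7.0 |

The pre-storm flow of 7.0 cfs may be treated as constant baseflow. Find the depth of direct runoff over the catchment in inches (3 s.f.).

Direct runoff: 0.0, 3.1, 14.3, 23.9, 35.2, 30.2, 26.0, 22.3, 19.1, 16.4, 14.1, 0.0 cfs; ΣQ_DR = 204.6 cfs.
V = ΣQ_DR · Δt = 204.6 × 7200 s = 1.473 × 10^6 ft³.
Over A = 0.265 mi², depth = V / A = 2.39 in.

d ≈ 2.39 in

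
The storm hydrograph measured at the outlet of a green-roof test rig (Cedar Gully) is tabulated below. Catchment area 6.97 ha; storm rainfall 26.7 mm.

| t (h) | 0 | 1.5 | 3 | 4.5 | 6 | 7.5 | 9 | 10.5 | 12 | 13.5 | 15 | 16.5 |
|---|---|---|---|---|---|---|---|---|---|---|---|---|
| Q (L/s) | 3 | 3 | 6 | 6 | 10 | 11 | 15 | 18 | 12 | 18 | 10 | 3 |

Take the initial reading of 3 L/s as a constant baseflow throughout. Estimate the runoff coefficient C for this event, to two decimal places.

ΣQ_DR = 79.00 L/s; V = ΣQ_DR·Δt = 4.266 × 10^5 L.
Runoff depth d = V / A = 6.121 mm.
C = d / P = 6.121 / 26.7 = 0.23.

C ≈ 0.23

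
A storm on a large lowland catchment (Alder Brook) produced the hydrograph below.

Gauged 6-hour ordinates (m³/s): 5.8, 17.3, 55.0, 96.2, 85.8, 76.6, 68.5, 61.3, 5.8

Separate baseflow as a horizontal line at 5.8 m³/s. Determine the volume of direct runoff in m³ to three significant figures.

Direct-runoff ordinates (Q − Q_b): 0.0, 11.5, 49.2, 90.4, 80.0, 70.8, 62.7, 55.5, 0.0 m³/s.
ΣQ_DR = 420.1 m³/s.
With Δt = 6 h = 21600 s, V = ΣQ_DR · Δt = 420.1 × 21600 = 9.07 × 10^6 m³.

V ≈ 9.07 × 10^6 m³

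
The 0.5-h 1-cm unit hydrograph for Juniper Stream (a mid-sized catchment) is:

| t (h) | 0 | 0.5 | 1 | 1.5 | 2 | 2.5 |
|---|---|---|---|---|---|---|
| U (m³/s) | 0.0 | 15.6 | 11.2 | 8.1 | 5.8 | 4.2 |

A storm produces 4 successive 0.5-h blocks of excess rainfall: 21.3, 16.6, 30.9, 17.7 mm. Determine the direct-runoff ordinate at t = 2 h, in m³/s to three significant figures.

By discrete convolution, Q_j = Σ (P_i / 10 mm) · U_{j−i}.
At t = 2 h (j=4): Q = (21.3/10)·5.8 + (16.6/10)·8.1 + (30.9/10)·11.2 + (17.7/10)·15.6 = 88.0 m³/s.

Q ≈ 88.0 m³/s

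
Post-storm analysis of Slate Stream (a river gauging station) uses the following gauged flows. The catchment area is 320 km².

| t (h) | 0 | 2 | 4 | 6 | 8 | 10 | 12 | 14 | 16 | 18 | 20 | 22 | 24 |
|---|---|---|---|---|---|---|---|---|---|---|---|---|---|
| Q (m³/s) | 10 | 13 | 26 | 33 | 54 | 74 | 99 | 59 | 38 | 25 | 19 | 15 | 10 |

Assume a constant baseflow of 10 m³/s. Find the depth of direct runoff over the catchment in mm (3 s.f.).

d ≈ 7.76 mm

Direct runoff: 0.0, 3.0, 16.0, 23.0, 44.0, 64.0, 89.0, 49.0, 28.0, 15.0, 9.0, 5.0, 0.0 m³/s; ΣQ_DR = 345.0 m³/s.
V = ΣQ_DR · Δt = 345.0 × 7200 s = 2.484 × 10^6 m³.
Over A = 320 km², depth = V / A = 7.76 mm.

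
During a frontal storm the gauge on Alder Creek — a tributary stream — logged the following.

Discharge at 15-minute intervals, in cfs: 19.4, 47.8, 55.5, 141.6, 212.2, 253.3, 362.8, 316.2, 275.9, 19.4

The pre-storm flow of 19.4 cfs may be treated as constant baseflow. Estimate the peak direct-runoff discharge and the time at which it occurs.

Q_p = 343.4 cfs at t = 1.5 h

Subtracting baseflow gives direct-runoff ordinates: 0.0, 28.4, 36.1, 122.2, 192.8, 233.9, 343.4, 296.8, 256.5, 0.0 cfs.
The maximum is 343.4 cfs, occurring at the reading for t = 1.5 h.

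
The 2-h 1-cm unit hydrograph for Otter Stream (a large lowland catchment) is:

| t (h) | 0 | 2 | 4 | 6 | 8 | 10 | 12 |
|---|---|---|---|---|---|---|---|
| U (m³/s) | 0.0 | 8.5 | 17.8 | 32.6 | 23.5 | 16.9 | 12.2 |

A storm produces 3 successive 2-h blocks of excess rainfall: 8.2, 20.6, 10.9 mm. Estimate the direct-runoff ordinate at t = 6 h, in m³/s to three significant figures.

Q ≈ 72.7 m³/s

By discrete convolution, Q_j = Σ (P_i / 10 mm) · U_{j−i}.
At t = 6 h (j=3): Q = (8.2/10)·32.6 + (20.6/10)·17.8 + (10.9/10)·8.5 = 72.7 m³/s.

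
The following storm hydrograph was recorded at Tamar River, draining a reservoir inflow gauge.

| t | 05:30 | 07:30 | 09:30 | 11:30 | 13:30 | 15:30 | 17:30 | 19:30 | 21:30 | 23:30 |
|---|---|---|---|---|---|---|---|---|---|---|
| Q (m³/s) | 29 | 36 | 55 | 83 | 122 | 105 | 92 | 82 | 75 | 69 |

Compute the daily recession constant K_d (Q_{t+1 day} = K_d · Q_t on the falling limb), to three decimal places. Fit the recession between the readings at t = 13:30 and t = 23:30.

K_d ≈ 0.255

Between t = 13:30 and t = 23:30 the flow falls from 122 to 69 m³/s over 5×2 h = 10 h.
Per-interval ratio K = (69/122)^(1/5) = 0.8923; K_d = K^(24/2) = 0.255.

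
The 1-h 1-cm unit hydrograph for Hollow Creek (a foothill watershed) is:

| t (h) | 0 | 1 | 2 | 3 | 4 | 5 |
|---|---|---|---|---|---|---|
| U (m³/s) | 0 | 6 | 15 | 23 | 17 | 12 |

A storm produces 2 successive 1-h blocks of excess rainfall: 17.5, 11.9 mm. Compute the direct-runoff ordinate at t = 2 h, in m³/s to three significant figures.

Q ≈ 33.4 m³/s

By discrete convolution, Q_j = Σ (P_i / 10 mm) · U_{j−i}.
At t = 2 h (j=2): Q = (17.5/10)·15 + (11.9/10)·6 = 33.4 m³/s.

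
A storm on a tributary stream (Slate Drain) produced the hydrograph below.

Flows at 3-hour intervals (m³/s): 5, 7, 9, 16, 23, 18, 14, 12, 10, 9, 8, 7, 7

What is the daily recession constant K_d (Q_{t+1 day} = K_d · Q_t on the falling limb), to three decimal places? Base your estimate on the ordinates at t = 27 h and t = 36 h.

Between t = 27 h and t = 36 h the flow falls from 9 to 7 m³/s over 3×3 h = 9 h.
Per-interval ratio K = (7/9)^(1/3) = 0.9196; K_d = K^(24/3) = 0.512.

K_d ≈ 0.512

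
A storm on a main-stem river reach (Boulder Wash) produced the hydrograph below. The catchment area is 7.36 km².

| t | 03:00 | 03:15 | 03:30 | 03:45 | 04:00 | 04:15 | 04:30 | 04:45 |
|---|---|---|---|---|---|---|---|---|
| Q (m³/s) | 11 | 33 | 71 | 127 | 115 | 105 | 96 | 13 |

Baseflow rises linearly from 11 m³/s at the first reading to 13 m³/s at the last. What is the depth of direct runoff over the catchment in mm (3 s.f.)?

Direct runoff: 0.00, 21.71, 59.43, 115.14, 102.86, 92.57, 83.29, 0.00 m³/s; ΣQ_DR = 475.0 m³/s.
V = ΣQ_DR · Δt = 475.0 × 900 s = 4.275 × 10^5 m³.
Over A = 7.36 km², depth = V / A = 58.1 mm.

d ≈ 58.1 mm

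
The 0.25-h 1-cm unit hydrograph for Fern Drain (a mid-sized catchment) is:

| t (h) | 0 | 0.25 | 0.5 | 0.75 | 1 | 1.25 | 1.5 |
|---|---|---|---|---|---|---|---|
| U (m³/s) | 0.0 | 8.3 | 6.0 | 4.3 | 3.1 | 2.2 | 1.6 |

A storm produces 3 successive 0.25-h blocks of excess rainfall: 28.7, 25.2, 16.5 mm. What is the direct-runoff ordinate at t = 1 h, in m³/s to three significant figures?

Q ≈ 29.6 m³/s

By discrete convolution, Q_j = Σ (P_i / 10 mm) · U_{j−i}.
At t = 1 h (j=4): Q = (28.7/10)·3.1 + (25.2/10)·4.3 + (16.5/10)·6.0 = 29.6 m³/s.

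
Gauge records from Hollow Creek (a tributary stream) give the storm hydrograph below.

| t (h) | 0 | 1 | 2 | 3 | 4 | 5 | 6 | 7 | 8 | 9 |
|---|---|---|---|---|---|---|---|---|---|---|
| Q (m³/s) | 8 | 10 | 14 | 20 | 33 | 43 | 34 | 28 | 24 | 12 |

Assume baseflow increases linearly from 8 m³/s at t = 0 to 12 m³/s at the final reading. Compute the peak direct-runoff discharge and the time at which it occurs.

Subtracting baseflow gives direct-runoff ordinates: 0.00, 1.56, 5.11, 10.67, 23.22, 32.78, 23.33, 16.89, 12.44, 0.00 m³/s.
The maximum is 32.78 m³/s, occurring at the reading for t = 5 h.

Q_p = 32.78 m³/s at t = 5 h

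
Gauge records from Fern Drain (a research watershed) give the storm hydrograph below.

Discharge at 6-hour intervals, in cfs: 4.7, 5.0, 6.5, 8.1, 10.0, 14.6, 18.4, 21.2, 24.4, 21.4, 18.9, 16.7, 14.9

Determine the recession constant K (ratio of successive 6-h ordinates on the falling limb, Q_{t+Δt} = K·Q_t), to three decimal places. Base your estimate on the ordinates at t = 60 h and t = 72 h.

K ≈ 0.888

Using the recession-limb readings at t = 60 h and t = 72 h: Q falls from 18.9 to 14.9 cfs over 2 intervals.
K = (Q₂/Q₁)^(1/2) = (14.9/18.9)^(1/2) = 0.888.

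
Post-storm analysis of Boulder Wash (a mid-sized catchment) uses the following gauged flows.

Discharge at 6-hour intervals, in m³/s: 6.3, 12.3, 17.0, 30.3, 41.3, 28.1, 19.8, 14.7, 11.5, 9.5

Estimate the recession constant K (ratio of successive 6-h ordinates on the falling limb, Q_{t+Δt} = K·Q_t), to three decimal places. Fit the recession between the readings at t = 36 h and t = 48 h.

K ≈ 0.762

Using the recession-limb readings at t = 36 h and t = 48 h: Q falls from 19.8 to 11.5 m³/s over 2 intervals.
K = (Q₂/Q₁)^(1/2) = (11.5/19.8)^(1/2) = 0.762.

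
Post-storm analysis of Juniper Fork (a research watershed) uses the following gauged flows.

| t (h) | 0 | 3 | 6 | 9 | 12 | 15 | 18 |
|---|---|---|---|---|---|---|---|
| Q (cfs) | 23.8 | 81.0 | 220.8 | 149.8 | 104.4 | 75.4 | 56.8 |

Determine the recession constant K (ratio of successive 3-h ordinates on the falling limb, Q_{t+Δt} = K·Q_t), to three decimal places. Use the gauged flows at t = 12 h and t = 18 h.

K ≈ 0.738

Using the recession-limb readings at t = 12 h and t = 18 h: Q falls from 104.4 to 56.8 cfs over 2 intervals.
K = (Q₂/Q₁)^(1/2) = (56.8/104.4)^(1/2) = 0.738.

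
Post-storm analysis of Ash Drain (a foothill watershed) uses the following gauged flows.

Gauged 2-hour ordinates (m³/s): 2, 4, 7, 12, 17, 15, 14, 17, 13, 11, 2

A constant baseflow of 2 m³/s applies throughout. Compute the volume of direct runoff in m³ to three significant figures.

Direct-runoff ordinates (Q − Q_b): 0.0, 2.0, 5.0, 10.0, 15.0, 13.0, 12.0, 15.0, 11.0, 9.0, 0.0 m³/s.
ΣQ_DR = 92.00 m³/s.
With Δt = 2 h = 7200 s, V = ΣQ_DR · Δt = 92.00 × 7200 = 6.62 × 10^5 m³.

V ≈ 6.62 × 10^5 m³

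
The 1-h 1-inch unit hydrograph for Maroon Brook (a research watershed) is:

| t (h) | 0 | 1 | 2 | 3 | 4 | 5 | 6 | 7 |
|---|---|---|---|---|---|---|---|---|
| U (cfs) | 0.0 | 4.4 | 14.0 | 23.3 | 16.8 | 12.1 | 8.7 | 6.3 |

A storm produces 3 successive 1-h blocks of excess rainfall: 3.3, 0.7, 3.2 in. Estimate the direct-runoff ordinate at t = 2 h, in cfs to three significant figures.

By discrete convolution, Q_j = Σ (P_i / 1 in) · U_{j−i}.
At t = 2 h (j=2): Q = (3.3/1)·14.0 + (0.7/1)·4.4 + (3.2/1)·0.0 = 49.3 cfs.

Q ≈ 49.3 cfs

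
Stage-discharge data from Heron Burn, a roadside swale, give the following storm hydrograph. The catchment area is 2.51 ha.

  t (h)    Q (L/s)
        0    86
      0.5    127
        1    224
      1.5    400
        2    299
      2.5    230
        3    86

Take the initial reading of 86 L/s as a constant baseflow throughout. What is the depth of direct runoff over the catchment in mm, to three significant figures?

d ≈ 61.0 mm

Direct runoff: 0.0, 41.0, 138.0, 314.0, 213.0, 144.0, 0.0 L/s; ΣQ_DR = 850.0 L/s.
V = ΣQ_DR · Δt = 850.0 × 1800 s = 1.530 × 10^6 L.
Over A = 2.51 ha, depth = V / A = 61.0 mm.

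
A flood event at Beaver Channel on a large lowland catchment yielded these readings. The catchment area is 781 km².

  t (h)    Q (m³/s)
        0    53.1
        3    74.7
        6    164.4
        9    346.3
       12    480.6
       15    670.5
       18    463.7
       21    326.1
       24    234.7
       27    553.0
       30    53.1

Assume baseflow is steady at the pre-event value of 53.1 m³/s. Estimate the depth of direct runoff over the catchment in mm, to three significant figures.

Direct runoff: 0.0, 21.6, 111.3, 293.2, 427.5, 617.4, 410.6, 273.0, 181.6, 499.9, 0.0 m³/s; ΣQ_DR = 2836 m³/s.
V = ΣQ_DR · Δt = 2836 × 10800 s = 3.063 × 10^7 m³.
Over A = 781 km², depth = V / A = 39.2 mm.

d ≈ 39.2 mm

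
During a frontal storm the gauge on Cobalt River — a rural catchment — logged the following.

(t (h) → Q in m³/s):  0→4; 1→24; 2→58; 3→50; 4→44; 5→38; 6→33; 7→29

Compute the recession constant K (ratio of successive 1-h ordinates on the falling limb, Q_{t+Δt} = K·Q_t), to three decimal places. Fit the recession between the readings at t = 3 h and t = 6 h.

Using the recession-limb readings at t = 3 h and t = 6 h: Q falls from 50 to 33 m³/s over 3 intervals.
K = (Q₂/Q₁)^(1/3) = (33/50)^(1/3) = 0.871.

K ≈ 0.871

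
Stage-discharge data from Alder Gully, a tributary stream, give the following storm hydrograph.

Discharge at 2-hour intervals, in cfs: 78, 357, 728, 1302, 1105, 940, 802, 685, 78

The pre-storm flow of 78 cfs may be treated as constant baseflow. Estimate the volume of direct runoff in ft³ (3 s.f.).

V ≈ 3.87 × 10^7 ft³

Direct-runoff ordinates (Q − Q_b): 0.0, 279.0, 650.0, 1224.0, 1027.0, 862.0, 724.0, 607.0, 0.0 cfs.
ΣQ_DR = 5373 cfs.
With Δt = 2 h = 7200 s, V = ΣQ_DR · Δt = 5373 × 7200 = 3.87 × 10^7 ft³.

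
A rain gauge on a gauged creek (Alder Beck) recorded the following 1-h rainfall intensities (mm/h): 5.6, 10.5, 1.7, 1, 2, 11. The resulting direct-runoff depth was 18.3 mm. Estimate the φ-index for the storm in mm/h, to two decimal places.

Only the 3 blocks with intensity above φ contribute runoff: 5.6, 10.5, 11 mm/h.
Σ(I−φ)·Δt = d  ⇒  (5.6+10.5+11 − 3φ)·1 = 18.3
φ = (27.10 − 18.3/1) / 3 = 2.93 mm/h.

φ ≈ 2.93 mm/h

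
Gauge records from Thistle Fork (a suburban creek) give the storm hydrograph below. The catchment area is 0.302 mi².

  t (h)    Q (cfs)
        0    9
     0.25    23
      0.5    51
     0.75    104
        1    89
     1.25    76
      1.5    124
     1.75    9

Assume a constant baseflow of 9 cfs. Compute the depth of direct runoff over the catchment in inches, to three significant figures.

Direct runoff: 0.0, 14.0, 42.0, 95.0, 80.0, 67.0, 115.0, 0.0 cfs; ΣQ_DR = 413.0 cfs.
V = ΣQ_DR · Δt = 413.0 × 900 s = 3.717 × 10^5 ft³.
Over A = 0.302 mi², depth = V / A = 0.530 in.

d ≈ 0.530 in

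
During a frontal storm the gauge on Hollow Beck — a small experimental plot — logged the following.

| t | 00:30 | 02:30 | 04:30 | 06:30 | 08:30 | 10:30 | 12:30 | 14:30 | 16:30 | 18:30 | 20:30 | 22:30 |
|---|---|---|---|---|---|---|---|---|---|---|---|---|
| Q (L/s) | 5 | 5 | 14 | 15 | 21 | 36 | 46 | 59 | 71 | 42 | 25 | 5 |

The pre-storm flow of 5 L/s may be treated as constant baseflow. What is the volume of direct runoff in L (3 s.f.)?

V ≈ 2.04 × 10^6 L

Direct-runoff ordinates (Q − Q_b): 0.0, 0.0, 9.0, 10.0, 16.0, 31.0, 41.0, 54.0, 66.0, 37.0, 20.0, 0.0 L/s.
ΣQ_DR = 284.0 L/s.
With Δt = 2 h = 7200 s, V = ΣQ_DR · Δt = 284.0 × 7200 = 2.04 × 10^6 L.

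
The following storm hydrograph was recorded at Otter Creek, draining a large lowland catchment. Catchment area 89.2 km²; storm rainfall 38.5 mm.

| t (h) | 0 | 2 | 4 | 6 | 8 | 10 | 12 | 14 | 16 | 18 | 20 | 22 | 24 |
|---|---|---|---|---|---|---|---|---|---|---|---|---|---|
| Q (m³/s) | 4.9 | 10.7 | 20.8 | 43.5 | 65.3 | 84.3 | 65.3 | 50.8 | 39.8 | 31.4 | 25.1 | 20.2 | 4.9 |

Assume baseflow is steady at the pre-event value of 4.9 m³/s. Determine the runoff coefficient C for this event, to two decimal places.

ΣQ_DR = 403.3 m³/s; V = ΣQ_DR·Δt = 2.904 × 10^6 m³.
Runoff depth d = V / A = 32.55 mm.
C = d / P = 32.55 / 38.5 = 0.85.

C ≈ 0.85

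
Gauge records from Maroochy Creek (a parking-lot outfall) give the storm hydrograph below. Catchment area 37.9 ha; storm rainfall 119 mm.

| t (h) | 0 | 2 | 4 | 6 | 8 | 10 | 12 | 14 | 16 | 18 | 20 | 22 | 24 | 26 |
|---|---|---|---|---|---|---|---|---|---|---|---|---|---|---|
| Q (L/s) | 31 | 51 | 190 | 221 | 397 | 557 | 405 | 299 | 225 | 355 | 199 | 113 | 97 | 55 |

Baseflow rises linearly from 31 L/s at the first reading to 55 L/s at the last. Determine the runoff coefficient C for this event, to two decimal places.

ΣQ_DR = 2593 L/s; V = ΣQ_DR·Δt = 1.867 × 10^7 L.
Runoff depth d = V / A = 49.26 mm.
C = d / P = 49.26 / 119 = 0.41.

C ≈ 0.41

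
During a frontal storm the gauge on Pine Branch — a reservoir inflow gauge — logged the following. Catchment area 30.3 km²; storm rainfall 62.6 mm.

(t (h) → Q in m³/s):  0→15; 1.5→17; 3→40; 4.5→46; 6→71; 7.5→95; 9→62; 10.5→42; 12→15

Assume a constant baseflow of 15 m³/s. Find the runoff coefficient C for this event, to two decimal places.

ΣQ_DR = 268.0 m³/s; V = ΣQ_DR·Δt = 1.447 × 10^6 m³.
Runoff depth d = V / A = 47.76 mm.
C = d / P = 47.76 / 62.6 = 0.76.

C ≈ 0.76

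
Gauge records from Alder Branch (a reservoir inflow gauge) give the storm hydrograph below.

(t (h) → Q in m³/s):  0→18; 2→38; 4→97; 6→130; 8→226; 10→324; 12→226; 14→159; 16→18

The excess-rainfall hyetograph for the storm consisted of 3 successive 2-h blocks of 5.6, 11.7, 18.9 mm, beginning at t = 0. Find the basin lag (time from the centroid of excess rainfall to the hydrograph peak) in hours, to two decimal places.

t_L ≈ 6.27 h

Centroid of excess rainfall: t_c = Σ P_i·t̄_i / ΣP_i = 3.7348 h (block centres at 1, 3, 5 h).
Hydrograph peak occurs at t = 10 h, so basin lag t_L = 10 − 3.7348 = 6.27 h.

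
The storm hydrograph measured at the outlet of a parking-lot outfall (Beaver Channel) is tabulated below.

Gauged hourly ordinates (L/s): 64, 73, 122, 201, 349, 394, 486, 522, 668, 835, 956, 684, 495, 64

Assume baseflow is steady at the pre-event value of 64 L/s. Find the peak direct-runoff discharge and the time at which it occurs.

Q_p = 892.0 L/s at t = 10 h

Subtracting baseflow gives direct-runoff ordinates: 0.0, 9.0, 58.0, 137.0, 285.0, 330.0, 422.0, 458.0, 604.0, 771.0, 892.0, 620.0, 431.0, 0.0 L/s.
The maximum is 892.0 L/s, occurring at the reading for t = 10 h.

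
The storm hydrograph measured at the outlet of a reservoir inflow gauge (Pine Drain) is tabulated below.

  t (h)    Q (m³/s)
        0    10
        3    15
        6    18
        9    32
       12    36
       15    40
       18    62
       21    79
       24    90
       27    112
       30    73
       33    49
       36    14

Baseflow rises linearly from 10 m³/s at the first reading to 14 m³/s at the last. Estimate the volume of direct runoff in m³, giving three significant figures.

V ≈ 5.12 × 10^6 m³

Direct-runoff ordinates (Q − Q_b): 0.00, 4.67, 7.33, 21.00, 24.67, 28.33, 50.00, 66.67, 77.33, 99.00, 59.67, 35.33, 0.00 m³/s.
ΣQ_DR = 474.0 m³/s.
With Δt = 3 h = 10800 s, V = ΣQ_DR · Δt = 474.0 × 10800 = 5.12 × 10^6 m³.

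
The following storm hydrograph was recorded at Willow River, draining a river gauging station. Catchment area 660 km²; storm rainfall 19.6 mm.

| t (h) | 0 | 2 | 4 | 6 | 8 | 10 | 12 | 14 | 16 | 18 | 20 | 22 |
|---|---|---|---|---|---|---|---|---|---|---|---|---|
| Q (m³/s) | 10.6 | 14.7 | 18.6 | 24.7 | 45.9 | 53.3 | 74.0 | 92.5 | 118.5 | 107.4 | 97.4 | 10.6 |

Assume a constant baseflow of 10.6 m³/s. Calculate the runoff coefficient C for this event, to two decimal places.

ΣQ_DR = 541.0 m³/s; V = ΣQ_DR·Δt = 3.895 × 10^6 m³.
Runoff depth d = V / A = 5.902 mm.
C = d / P = 5.902 / 19.6 = 0.30.

C ≈ 0.30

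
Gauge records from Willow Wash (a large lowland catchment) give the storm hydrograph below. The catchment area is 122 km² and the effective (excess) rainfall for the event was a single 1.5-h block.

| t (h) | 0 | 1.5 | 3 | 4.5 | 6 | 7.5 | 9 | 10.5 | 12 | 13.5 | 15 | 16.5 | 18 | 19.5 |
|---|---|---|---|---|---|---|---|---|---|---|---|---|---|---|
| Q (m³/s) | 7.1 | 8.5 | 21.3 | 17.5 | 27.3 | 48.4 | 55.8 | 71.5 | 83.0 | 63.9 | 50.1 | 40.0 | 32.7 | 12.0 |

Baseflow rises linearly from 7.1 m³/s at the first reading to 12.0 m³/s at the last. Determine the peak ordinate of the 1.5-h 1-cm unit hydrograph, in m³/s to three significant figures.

U_p ≈ 40.6 m³/s

Direct runoff: 0.00, 1.02, 13.45, 9.27, 18.69, 39.42, 46.44, 61.76, 72.88, 53.41, 39.23, 28.75, 21.08, 0.00 m³/s; ΣQ_DR = 405.4 m³/s, peak = 72.88 m³/s.
Runoff depth d = ΣQ_DR·Δt / A = 405.4 × 5400 / (122 km²) = 17.94 mm.
The 1-cm UH is the DRH scaled by (10 mm)/d, so U_p = 72.88 × 10/17.94 = 40.6 m³/s.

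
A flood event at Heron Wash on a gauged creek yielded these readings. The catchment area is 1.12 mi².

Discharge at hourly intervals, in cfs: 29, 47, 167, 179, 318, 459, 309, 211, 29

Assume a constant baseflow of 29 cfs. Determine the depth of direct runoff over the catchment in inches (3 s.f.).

d ≈ 2.06 in

Direct runoff: 0.0, 18.0, 138.0, 150.0, 289.0, 430.0, 280.0, 182.0, 0.0 cfs; ΣQ_DR = 1487 cfs.
V = ΣQ_DR · Δt = 1487 × 3600 s = 5.353 × 10^6 ft³.
Over A = 1.12 mi², depth = V / A = 2.06 in.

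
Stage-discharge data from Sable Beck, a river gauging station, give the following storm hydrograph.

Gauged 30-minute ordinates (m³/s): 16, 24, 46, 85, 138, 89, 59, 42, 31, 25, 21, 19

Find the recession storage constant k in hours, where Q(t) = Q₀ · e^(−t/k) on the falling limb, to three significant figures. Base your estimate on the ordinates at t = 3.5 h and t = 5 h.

k ≈ 2.16 h

On the falling limb, Q drops from 42 to 21 m³/s between t = 3.5 h and t = 5 h (Δt = 1.5 h).
k = −Δt / ln(Q₂/Q₁) = −1.5 / ln(21/42) = 2.16 h.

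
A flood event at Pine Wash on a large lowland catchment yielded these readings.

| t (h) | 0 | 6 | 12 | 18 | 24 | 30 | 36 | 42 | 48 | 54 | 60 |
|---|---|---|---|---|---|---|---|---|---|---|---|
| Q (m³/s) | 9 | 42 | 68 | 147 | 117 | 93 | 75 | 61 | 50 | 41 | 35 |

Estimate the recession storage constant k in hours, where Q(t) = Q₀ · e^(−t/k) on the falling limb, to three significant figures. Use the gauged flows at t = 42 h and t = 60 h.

k ≈ 32.4 h

On the falling limb, Q drops from 61 to 35 m³/s between t = 42 h and t = 60 h (Δt = 18 h).
k = −Δt / ln(Q₂/Q₁) = −18 / ln(35/61) = 32.4 h.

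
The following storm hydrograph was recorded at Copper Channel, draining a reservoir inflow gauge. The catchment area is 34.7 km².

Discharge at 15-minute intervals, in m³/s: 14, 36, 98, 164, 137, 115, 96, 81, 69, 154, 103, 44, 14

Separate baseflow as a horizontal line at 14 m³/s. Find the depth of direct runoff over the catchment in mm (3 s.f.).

Direct runoff: 0.0, 22.0, 84.0, 150.0, 123.0, 101.0, 82.0, 67.0, 55.0, 140.0, 89.0, 30.0, 0.0 m³/s; ΣQ_DR = 943.0 m³/s.
V = ΣQ_DR · Δt = 943.0 × 900 s = 8.487 × 10^5 m³.
Over A = 34.7 km², depth = V / A = 24.5 mm.

d ≈ 24.5 mm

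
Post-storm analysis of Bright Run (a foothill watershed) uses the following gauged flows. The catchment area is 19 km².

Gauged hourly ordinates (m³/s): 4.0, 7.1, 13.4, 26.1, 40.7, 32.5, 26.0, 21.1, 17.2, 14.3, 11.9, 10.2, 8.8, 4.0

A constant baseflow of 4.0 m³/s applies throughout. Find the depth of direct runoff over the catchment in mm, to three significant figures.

d ≈ 34.4 mm

Direct runoff: 0.0, 3.1, 9.4, 22.1, 36.7, 28.5, 22.0, 17.1, 13.2, 10.3, 7.9, 6.2, 4.8, 0.0 m³/s; ΣQ_DR = 181.3 m³/s.
V = ΣQ_DR · Δt = 181.3 × 3600 s = 6.527 × 10^5 m³.
Over A = 19 km², depth = V / A = 34.4 mm.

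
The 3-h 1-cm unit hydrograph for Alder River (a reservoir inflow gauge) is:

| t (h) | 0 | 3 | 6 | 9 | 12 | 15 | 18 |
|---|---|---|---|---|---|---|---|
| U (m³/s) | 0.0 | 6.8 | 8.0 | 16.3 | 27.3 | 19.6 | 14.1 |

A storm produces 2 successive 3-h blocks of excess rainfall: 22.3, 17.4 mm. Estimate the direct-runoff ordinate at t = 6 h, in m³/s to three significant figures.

Q ≈ 29.7 m³/s

By discrete convolution, Q_j = Σ (P_i / 10 mm) · U_{j−i}.
At t = 6 h (j=2): Q = (22.3/10)·8.0 + (17.4/10)·6.8 = 29.7 m³/s.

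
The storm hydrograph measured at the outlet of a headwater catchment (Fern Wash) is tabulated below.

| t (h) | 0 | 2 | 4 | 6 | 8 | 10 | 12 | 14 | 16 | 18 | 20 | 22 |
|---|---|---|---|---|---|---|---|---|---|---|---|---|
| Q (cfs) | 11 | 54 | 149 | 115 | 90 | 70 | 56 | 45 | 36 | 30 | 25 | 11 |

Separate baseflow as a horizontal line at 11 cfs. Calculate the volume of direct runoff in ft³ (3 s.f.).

Direct-runoff ordinates (Q − Q_b): 0.0, 43.0, 138.0, 104.0, 79.0, 59.0, 45.0, 34.0, 25.0, 19.0, 14.0, 0.0 cfs.
ΣQ_DR = 560.0 cfs.
With Δt = 2 h = 7200 s, V = ΣQ_DR · Δt = 560.0 × 7200 = 4.03 × 10^6 ft³.

V ≈ 4.03 × 10^6 ft³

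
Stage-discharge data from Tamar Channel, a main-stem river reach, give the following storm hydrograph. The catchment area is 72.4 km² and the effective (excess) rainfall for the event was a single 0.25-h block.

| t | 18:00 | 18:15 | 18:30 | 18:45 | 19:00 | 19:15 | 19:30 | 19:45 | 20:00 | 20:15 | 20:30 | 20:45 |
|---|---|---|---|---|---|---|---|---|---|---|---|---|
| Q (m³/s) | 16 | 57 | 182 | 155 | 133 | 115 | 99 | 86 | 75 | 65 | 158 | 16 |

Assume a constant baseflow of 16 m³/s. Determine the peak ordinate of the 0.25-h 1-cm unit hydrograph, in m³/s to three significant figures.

Direct runoff: 0.0, 41.0, 166.0, 139.0, 117.0, 99.0, 83.0, 70.0, 59.0, 49.0, 142.0, 0.0 m³/s; ΣQ_DR = 965.0 m³/s, peak = 166.0 m³/s.
Runoff depth d = ΣQ_DR·Δt / A = 965.0 × 900 / (72.4 km²) = 12.00 mm.
The 1-cm UH is the DRH scaled by (10 mm)/d, so U_p = 166.0 × 10/12.00 = 138 m³/s.

U_p ≈ 138 m³/s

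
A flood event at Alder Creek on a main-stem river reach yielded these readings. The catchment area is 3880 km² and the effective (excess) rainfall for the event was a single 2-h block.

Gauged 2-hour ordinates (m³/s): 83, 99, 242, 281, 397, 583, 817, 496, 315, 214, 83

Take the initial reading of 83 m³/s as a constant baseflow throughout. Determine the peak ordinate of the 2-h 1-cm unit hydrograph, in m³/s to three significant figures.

U_p ≈ 1470 m³/s

Direct runoff: 0.0, 16.0, 159.0, 198.0, 314.0, 500.0, 734.0, 413.0, 232.0, 131.0, 0.0 m³/s; ΣQ_DR = 2697 m³/s, peak = 734.0 m³/s.
Runoff depth d = ΣQ_DR·Δt / A = 2697 × 7200 / (3880 km²) = 5.005 mm.
The 1-cm UH is the DRH scaled by (10 mm)/d, so U_p = 734.0 × 10/5.005 = 1470 m³/s.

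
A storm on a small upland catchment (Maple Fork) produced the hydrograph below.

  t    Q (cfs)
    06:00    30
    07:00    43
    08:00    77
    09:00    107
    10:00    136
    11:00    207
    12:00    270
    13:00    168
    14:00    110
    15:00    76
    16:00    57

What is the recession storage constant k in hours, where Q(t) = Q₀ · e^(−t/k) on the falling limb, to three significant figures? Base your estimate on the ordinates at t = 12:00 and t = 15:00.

k ≈ 2.37 h

On the falling limb, Q drops from 270 to 76 cfs between t = 12:00 and t = 15:00 (Δt = 3 h).
k = −Δt / ln(Q₂/Q₁) = −3 / ln(76/270) = 2.37 h.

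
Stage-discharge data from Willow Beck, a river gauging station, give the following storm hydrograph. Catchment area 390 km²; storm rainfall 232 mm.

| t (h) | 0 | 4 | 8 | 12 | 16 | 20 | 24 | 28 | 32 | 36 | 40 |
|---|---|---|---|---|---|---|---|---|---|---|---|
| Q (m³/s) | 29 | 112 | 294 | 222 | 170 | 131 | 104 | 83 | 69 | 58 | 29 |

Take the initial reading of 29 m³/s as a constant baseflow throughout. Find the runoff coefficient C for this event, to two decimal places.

C ≈ 0.16

ΣQ_DR = 982.0 m³/s; V = ΣQ_DR·Δt = 1.414 × 10^7 m³.
Runoff depth d = V / A = 36.26 mm.
C = d / P = 36.26 / 232 = 0.16.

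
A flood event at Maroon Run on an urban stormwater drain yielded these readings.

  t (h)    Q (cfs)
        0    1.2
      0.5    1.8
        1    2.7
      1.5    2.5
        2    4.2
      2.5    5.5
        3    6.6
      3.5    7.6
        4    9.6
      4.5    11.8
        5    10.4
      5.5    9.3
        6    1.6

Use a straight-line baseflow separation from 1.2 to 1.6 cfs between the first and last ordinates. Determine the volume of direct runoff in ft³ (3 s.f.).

V ≈ 1.02 × 10^5 ft³

Direct-runoff ordinates (Q − Q_b): 0.00, 0.57, 1.43, 1.20, 2.87, 4.13, 5.20, 6.17, 8.13, 10.30, 8.87, 7.73, 0.00 cfs.
ΣQ_DR = 56.60 cfs.
With Δt = 0.5 h = 1800 s, V = ΣQ_DR · Δt = 56.60 × 1800 = 1.02 × 10^5 ft³.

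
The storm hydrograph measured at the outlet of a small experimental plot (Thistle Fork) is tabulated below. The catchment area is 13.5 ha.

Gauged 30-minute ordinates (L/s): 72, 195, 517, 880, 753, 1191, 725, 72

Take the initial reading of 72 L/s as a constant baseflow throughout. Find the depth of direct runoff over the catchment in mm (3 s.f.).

d ≈ 51.1 mm

Direct runoff: 0.0, 123.0, 445.0, 808.0, 681.0, 1119.0, 653.0, 0.0 L/s; ΣQ_DR = 3829 L/s.
V = ΣQ_DR · Δt = 3829 × 1800 s = 6.892 × 10^6 L.
Over A = 13.5 ha, depth = V / A = 51.1 mm.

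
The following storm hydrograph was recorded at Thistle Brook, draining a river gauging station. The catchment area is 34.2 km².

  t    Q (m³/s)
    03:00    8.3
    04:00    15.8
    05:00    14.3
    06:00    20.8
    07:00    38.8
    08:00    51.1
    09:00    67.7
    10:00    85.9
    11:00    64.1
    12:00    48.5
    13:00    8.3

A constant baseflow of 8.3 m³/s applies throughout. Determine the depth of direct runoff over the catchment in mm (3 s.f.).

d ≈ 35.0 mm

Direct runoff: 0.0, 7.5, 6.0, 12.5, 30.5, 42.8, 59.4, 77.6, 55.8, 40.2, 0.0 m³/s; ΣQ_DR = 332.3 m³/s.
V = ΣQ_DR · Δt = 332.3 × 3600 s = 1.196 × 10^6 m³.
Over A = 34.2 km², depth = V / A = 35.0 mm.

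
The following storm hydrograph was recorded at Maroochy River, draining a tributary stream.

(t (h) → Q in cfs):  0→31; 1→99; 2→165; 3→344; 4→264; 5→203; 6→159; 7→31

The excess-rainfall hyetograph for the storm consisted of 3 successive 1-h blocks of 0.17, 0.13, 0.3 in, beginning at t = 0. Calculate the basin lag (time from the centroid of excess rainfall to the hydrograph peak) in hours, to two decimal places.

t_L ≈ 1.28 h

Centroid of excess rainfall: t_c = Σ P_i·t̄_i / ΣP_i = 1.7167 h (block centres at 0.5, 1.5, 2.5 h).
Hydrograph peak occurs at t = 3 h, so basin lag t_L = 3 − 1.7167 = 1.28 h.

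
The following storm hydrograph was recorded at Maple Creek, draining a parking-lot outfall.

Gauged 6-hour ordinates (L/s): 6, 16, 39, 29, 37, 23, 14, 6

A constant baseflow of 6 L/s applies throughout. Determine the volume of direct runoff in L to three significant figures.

Direct-runoff ordinates (Q − Q_b): 0.0, 10.0, 33.0, 23.0, 31.0, 17.0, 8.0, 0.0 L/s.
ΣQ_DR = 122.0 L/s.
With Δt = 6 h = 21600 s, V = ΣQ_DR · Δt = 122.0 × 21600 = 2.64 × 10^6 L.

V ≈ 2.64 × 10^6 L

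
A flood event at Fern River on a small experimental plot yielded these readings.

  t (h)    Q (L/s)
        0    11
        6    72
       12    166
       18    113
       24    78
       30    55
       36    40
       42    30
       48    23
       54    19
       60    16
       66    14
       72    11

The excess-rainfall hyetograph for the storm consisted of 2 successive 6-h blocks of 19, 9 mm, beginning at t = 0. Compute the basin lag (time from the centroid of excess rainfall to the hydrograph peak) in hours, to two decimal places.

t_L ≈ 7.07 h

Centroid of excess rainfall: t_c = Σ P_i·t̄_i / ΣP_i = 4.9286 h (block centres at 3, 9 h).
Hydrograph peak occurs at t = 12 h, so basin lag t_L = 12 − 4.9286 = 7.07 h.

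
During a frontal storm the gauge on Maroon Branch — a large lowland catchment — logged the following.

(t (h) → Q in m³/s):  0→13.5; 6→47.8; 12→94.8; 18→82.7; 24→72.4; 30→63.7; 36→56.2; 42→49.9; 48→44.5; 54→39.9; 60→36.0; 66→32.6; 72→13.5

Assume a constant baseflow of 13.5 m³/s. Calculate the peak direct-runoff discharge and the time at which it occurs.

Q_p = 81.3 m³/s at t = 12 h

Subtracting baseflow gives direct-runoff ordinates: 0.0, 34.3, 81.3, 69.2, 58.9, 50.2, 42.7, 36.4, 31.0, 26.4, 22.5, 19.1, 0.0 m³/s.
The maximum is 81.3 m³/s, occurring at the reading for t = 12 h.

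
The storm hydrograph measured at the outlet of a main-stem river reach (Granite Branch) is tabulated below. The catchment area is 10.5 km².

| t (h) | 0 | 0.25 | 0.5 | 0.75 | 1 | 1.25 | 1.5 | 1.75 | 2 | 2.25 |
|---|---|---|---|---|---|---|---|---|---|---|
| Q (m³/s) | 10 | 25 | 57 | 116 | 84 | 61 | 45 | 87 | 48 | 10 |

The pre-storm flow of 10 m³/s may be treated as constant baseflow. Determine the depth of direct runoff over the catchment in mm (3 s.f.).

Direct runoff: 0.0, 15.0, 47.0, 106.0, 74.0, 51.0, 35.0, 77.0, 38.0, 0.0 m³/s; ΣQ_DR = 443.0 m³/s.
V = ΣQ_DR · Δt = 443.0 × 900 s = 3.987 × 10^5 m³.
Over A = 10.5 km², depth = V / A = 38.0 mm.

d ≈ 38.0 mm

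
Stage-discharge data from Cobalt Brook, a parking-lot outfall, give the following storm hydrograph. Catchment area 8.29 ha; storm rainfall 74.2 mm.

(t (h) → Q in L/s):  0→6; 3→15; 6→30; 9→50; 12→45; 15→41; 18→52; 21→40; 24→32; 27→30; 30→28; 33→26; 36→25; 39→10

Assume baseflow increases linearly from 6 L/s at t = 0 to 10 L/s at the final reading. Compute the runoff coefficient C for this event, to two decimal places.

C ≈ 0.56

ΣQ_DR = 318.0 L/s; V = ΣQ_DR·Δt = 3.434 × 10^6 L.
Runoff depth d = V / A = 41.43 mm.
C = d / P = 41.43 / 74.2 = 0.56.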